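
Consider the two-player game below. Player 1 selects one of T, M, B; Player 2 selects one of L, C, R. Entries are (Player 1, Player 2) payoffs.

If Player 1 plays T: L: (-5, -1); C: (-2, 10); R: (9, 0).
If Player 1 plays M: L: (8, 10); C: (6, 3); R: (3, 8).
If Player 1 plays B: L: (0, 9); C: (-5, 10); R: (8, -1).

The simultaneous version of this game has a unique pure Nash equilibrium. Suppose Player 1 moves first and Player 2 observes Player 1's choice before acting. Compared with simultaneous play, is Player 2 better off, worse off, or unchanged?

unchanged

Solve by backward induction (Player 1 leads).
- T: Player 2 compares -1, 10, 0 and picks C; Player 1 would get -2.
- M: Player 2 compares 10, 3, 8 and picks L; Player 1 would get 8.
- B: Player 2 compares 9, 10, -1 and picks C; Player 1 would get -5.
Player 1's induced payoffs are -2, 8, -5, so Player 1 commits to M. Subgame-perfect outcome: (M, L) with payoffs (8, 10).
Under simultaneous play:
Player 1's best replies: L→M; C→M; R→T.
Player 2's best replies: T→C; M→L; B→C.
The unique mutual best reply is (M, L), giving (8, 10).
Player 2 earns 10 sequentially versus 10 at the Nash outcome: unchanged.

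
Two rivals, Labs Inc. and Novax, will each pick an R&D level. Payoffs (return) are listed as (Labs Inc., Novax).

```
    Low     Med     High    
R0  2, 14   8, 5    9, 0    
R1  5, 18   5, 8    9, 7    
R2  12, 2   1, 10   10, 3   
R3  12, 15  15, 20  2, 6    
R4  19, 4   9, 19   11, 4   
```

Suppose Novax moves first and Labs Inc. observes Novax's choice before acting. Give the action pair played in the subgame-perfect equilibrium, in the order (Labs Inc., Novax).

Labs Inc. best-responds to each possible Novax move:
- Low: BR = R4, leader payoff 4.
- Med: BR = R3, leader payoff 20.
- High: BR = R4, leader payoff 4.
Among 4, 20, 4, the best is 20 at Med. Subgame-perfect outcome: (R3, Med) with payoffs (15, 20).

(R3, Med)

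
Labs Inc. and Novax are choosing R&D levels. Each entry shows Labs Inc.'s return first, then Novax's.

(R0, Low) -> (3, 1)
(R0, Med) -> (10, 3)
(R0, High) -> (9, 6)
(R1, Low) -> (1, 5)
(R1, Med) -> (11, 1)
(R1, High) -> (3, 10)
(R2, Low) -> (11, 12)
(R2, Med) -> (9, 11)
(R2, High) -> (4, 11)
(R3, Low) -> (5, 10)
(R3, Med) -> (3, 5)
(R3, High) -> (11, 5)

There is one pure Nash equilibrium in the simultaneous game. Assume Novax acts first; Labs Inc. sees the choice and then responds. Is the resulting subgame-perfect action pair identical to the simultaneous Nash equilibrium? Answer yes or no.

yes

Labs Inc. best-responds to each possible Novax move:
- Low: Labs Inc. compares 3, 1, 11, 5 and picks R2; Novax would get 12.
- Med: Labs Inc. compares 10, 11, 9, 3 and picks R1; Novax would get 1.
- High: Labs Inc. compares 9, 3, 4, 11 and picks R3; Novax would get 5.
Novax's induced payoffs are 12, 1, 5, so Novax commits to Low. Subgame-perfect outcome: (R2, Low) with payoffs (11, 12).
Under simultaneous play:
Labs Inc.'s best replies: Low→R2; Med→R1; High→R3.
Novax's best replies: R0→High; R1→High; R2→Low; R3→Low.
Only (R2, Low) has each player best-responding; Nash payoffs (11, 12).
Sequential outcome (R2, Low) coincides with the Nash profile (R2, Low).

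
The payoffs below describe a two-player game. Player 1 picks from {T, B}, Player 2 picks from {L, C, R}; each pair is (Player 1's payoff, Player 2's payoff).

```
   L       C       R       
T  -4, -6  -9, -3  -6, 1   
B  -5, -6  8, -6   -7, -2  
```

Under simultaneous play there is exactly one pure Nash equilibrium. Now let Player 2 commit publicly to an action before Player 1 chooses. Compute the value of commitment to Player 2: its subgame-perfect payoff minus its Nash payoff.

Work backward from Player 1's decision.
- L: BR = T, leader payoff -6.
- C: BR = B, leader payoff -6.
- R: BR = T, leader payoff 1.
Maximizing over -6, -6, 1, Player 2 chooses R. Subgame-perfect outcome: (T, R) with payoffs (-6, 1).
Under simultaneous play:
Player 1's best replies: L→T; C→B; R→T.
Player 2's best replies: T→R; B→R.
Only (T, R) has each player best-responding; Nash payoffs (-6, 1).
Player 2's commitment gain: 1 − 1 = 0.

0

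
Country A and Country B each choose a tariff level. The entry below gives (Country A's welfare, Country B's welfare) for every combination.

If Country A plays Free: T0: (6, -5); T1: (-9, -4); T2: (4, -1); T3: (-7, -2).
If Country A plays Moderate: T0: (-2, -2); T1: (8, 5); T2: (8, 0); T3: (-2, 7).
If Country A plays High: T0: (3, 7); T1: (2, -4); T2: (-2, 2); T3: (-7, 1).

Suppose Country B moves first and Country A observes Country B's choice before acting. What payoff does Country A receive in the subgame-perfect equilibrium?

-2

Solve by backward induction (Country B leads).
- T0 → Country A plays Free (best of 6, -2, 3); Country B gets -5.
- T1 → Country A plays Moderate (best of -9, 8, 2); Country B gets 5.
- T2 → Country A plays Moderate (best of 4, 8, -2); Country B gets 0.
- T3 → Country A plays Moderate (best of -7, -2, -7); Country B gets 7.
Maximizing over -5, 5, 0, 7, Country B chooses T3. Subgame-perfect outcome: (Moderate, T3) with payoffs (-2, 7).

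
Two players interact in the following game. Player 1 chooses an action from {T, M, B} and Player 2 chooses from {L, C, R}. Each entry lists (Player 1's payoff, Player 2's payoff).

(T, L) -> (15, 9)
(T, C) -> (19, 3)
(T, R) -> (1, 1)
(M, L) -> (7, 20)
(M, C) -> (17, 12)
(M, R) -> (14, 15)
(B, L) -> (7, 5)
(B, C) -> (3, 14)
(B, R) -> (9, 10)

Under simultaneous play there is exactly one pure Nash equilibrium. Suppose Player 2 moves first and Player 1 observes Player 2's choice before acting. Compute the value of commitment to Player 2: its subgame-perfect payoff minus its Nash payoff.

Work backward from Player 1's decision.
- L: BR = T, leader payoff 9.
- C: BR = T, leader payoff 3.
- R: BR = M, leader payoff 15.
Among 9, 3, 15, the best is 15 at R. Subgame-perfect outcome: (M, R) with payoffs (14, 15).
Now find the simultaneous Nash equilibrium.
Player 1's best replies: L→T; C→T; R→M.
Player 2's best replies: T→L; M→L; B→C.
Only (T, L) has each player best-responding; Nash payoffs (15, 9).
Player 2's commitment gain: 15 − 9 = 6.

6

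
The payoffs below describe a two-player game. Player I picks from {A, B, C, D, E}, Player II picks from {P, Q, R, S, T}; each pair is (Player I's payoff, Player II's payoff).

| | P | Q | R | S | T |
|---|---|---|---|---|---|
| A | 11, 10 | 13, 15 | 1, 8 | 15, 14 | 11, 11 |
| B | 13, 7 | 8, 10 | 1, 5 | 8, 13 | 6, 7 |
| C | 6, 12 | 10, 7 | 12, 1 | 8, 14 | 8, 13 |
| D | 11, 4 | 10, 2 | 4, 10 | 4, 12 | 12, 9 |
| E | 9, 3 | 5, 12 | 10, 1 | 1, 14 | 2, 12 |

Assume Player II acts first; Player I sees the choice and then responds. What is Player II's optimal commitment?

Player I best-responds to each possible Player II move:
- P: Player I compares 11, 13, 6, 11, 9 and picks B; Player II would get 7.
- Q: Player I compares 13, 8, 10, 10, 5 and picks A; Player II would get 15.
- R: Player I compares 1, 1, 12, 4, 10 and picks C; Player II would get 1.
- S: Player I compares 15, 8, 8, 4, 1 and picks A; Player II would get 14.
- T: Player I compares 11, 6, 8, 12, 2 and picks D; Player II would get 9.
Among 7, 15, 1, 14, 9, the best is 15 at Q. Subgame-perfect outcome: (A, Q) with payoffs (13, 15).

Q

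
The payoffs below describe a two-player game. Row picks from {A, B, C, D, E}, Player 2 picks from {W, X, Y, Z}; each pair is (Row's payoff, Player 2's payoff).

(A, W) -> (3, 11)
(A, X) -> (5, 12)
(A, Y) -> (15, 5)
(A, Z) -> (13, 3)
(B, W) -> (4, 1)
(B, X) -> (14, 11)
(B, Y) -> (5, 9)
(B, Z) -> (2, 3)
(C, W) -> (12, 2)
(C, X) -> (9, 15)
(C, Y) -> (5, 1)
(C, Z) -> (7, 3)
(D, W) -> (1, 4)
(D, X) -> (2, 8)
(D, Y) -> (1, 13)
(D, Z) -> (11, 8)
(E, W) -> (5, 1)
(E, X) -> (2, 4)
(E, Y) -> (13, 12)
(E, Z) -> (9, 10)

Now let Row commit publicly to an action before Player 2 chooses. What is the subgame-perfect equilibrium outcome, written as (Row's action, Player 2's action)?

Solve by backward induction (Row leads).
- A: Player 2 compares 11, 12, 5, 3 and picks X; Row would get 5.
- B: Player 2 compares 1, 11, 9, 3 and picks X; Row would get 14.
- C: Player 2 compares 2, 15, 1, 3 and picks X; Row would get 9.
- D: Player 2 compares 4, 8, 13, 8 and picks Y; Row would get 1.
- E: Player 2 compares 1, 4, 12, 10 and picks Y; Row would get 13.
Row's induced payoffs are 5, 14, 9, 1, 13, so Row commits to B. Subgame-perfect outcome: (B, X) with payoffs (14, 11).

(B, X)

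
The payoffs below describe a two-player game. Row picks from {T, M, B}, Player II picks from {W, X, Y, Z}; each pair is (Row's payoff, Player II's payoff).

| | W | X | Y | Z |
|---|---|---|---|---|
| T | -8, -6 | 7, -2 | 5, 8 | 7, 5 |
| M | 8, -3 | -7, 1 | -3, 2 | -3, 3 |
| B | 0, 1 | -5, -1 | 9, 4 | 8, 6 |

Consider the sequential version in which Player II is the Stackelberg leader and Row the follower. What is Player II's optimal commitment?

Z

Work backward from Row's decision.
- W: BR = M, leader payoff -3.
- X: BR = T, leader payoff -2.
- Y: BR = B, leader payoff 4.
- Z: BR = B, leader payoff 6.
Player II's induced payoffs are -3, -2, 4, 6, so Player II commits to Z. Subgame-perfect outcome: (B, Z) with payoffs (8, 6).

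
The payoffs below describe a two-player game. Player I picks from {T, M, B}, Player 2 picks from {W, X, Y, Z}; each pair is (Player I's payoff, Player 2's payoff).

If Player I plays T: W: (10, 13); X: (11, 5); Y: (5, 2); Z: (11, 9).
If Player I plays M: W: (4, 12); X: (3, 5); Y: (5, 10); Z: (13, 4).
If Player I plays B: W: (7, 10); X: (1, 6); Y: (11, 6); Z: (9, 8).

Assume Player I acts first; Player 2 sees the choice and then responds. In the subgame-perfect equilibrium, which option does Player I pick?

Solve by backward induction (Player I leads).
- T: Player 2 compares 13, 5, 2, 9 and picks W; Player I would get 10.
- M: Player 2 compares 12, 5, 10, 4 and picks W; Player I would get 4.
- B: Player 2 compares 10, 6, 6, 8 and picks W; Player I would get 7.
Maximizing over 10, 4, 7, Player I chooses T. Subgame-perfect outcome: (T, W) with payoffs (10, 13).

T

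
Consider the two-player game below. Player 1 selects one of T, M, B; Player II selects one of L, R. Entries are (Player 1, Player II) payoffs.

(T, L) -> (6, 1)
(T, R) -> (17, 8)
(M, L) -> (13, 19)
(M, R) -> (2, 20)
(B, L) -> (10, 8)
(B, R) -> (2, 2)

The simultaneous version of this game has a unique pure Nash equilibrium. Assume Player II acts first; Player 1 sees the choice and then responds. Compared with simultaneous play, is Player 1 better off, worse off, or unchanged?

Solve by backward induction (Player II leads).
- L: Player 1 compares 6, 13, 10 and picks M; Player II would get 19.
- R: Player 1 compares 17, 2, 2 and picks T; Player II would get 8.
Maximizing over 19, 8, Player II chooses L. Subgame-perfect outcome: (M, L) with payoffs (13, 19).
For the simultaneous game, intersect best replies.
Player 1's best replies: L→M; R→T.
Player II's best replies: T→R; M→R; B→L.
The unique mutual best reply is (T, R), giving (17, 8).
Player 1 earns 13 sequentially versus 17 at the Nash outcome: worse off.

worse off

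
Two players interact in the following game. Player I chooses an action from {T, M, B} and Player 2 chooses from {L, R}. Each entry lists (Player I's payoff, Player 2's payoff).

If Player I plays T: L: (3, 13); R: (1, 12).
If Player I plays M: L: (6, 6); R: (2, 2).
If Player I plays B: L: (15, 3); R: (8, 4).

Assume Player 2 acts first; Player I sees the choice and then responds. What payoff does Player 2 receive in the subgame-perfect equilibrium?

4

Player I best-responds to each possible Player 2 move:
- L: Player I compares 3, 6, 15 and picks B; Player 2 would get 3.
- R: Player I compares 1, 2, 8 and picks B; Player 2 would get 4.
Player 2's induced payoffs are 3, 4, so Player 2 commits to R. Subgame-perfect outcome: (B, R) with payoffs (8, 4).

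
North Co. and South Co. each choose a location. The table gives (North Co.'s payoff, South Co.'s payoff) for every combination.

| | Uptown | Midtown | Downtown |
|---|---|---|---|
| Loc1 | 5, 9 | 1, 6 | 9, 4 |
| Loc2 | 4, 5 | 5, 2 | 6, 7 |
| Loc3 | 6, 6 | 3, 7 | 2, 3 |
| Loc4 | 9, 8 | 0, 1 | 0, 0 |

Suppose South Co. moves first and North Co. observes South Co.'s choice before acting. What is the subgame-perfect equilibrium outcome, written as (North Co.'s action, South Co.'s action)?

(Loc4, Uptown)

Solve by backward induction (South Co. leads).
- Uptown: BR = Loc4, leader payoff 8.
- Midtown: BR = Loc2, leader payoff 2.
- Downtown: BR = Loc1, leader payoff 4.
Maximizing over 8, 2, 4, South Co. chooses Uptown. Subgame-perfect outcome: (Loc4, Uptown) with payoffs (9, 8).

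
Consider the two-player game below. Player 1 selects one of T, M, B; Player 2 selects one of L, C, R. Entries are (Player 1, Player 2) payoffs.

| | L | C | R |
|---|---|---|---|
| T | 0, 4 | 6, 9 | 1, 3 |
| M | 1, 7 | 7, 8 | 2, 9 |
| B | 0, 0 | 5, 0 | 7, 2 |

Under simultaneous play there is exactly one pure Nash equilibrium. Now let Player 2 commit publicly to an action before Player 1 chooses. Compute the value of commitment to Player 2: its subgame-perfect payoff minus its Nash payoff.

6

Solve by backward induction (Player 2 leads).
- L: BR = M, leader payoff 7.
- C: BR = M, leader payoff 8.
- R: BR = B, leader payoff 2.
Among 7, 8, 2, the best is 8 at C. Subgame-perfect outcome: (M, C) with payoffs (7, 8).
Under simultaneous play:
Player 1's best replies: L→M; C→M; R→B.
Player 2's best replies: T→C; M→R; B→R.
Only (B, R) has each player best-responding; Nash payoffs (7, 2).
Player 2's commitment gain: 8 − 2 = 6.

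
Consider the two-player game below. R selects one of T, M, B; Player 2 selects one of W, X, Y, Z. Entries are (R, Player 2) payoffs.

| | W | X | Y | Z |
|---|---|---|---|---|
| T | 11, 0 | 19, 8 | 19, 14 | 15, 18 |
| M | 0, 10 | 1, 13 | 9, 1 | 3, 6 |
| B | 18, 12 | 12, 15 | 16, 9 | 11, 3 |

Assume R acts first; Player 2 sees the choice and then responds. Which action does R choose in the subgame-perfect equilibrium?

Solve by backward induction (R leads).
- T: Player 2 compares 0, 8, 14, 18 and picks Z; R would get 15.
- M: Player 2 compares 10, 13, 1, 6 and picks X; R would get 1.
- B: Player 2 compares 12, 15, 9, 3 and picks X; R would get 12.
Maximizing over 15, 1, 12, R chooses T. Subgame-perfect outcome: (T, Z) with payoffs (15, 18).

T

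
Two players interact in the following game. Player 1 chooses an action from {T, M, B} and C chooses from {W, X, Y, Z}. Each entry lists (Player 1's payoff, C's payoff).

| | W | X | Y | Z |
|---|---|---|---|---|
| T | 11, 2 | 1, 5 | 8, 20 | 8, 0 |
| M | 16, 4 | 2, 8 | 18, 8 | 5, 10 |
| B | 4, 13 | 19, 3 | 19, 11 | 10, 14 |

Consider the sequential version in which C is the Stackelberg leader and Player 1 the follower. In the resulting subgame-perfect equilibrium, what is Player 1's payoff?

10

Work backward from Player 1's decision.
- W → Player 1 plays M (best of 11, 16, 4); C gets 4.
- X → Player 1 plays B (best of 1, 2, 19); C gets 3.
- Y → Player 1 plays B (best of 8, 18, 19); C gets 11.
- Z → Player 1 plays B (best of 8, 5, 10); C gets 14.
Among 4, 3, 11, 14, the best is 14 at Z. Subgame-perfect outcome: (B, Z) with payoffs (10, 14).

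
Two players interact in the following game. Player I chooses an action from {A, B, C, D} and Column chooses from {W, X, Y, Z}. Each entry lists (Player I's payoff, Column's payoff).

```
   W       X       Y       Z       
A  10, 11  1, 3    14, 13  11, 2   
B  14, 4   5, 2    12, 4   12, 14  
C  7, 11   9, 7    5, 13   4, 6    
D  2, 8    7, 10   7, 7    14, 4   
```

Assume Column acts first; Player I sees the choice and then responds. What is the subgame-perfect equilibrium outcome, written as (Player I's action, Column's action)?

Player I best-responds to each possible Column move:
- W: Player I compares 10, 14, 7, 2 and picks B; Column would get 4.
- X: Player I compares 1, 5, 9, 7 and picks C; Column would get 7.
- Y: Player I compares 14, 12, 5, 7 and picks A; Column would get 13.
- Z: Player I compares 11, 12, 4, 14 and picks D; Column would get 4.
Column's induced payoffs are 4, 7, 13, 4, so Column commits to Y. Subgame-perfect outcome: (A, Y) with payoffs (14, 13).

(A, Y)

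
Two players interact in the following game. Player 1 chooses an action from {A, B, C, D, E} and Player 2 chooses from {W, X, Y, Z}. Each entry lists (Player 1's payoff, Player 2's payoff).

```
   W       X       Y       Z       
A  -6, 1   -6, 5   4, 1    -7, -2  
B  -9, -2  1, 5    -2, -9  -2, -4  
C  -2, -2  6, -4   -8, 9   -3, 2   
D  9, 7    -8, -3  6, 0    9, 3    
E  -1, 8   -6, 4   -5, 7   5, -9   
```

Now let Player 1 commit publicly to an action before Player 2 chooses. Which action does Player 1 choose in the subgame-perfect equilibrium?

Solve by backward induction (Player 1 leads).
- A → Player 2 plays X (best of 1, 5, 1, -2); Player 1 gets -6.
- B → Player 2 plays X (best of -2, 5, -9, -4); Player 1 gets 1.
- C → Player 2 plays Y (best of -2, -4, 9, 2); Player 1 gets -8.
- D → Player 2 plays W (best of 7, -3, 0, 3); Player 1 gets 9.
- E → Player 2 plays W (best of 8, 4, 7, -9); Player 1 gets -1.
Player 1's induced payoffs are -6, 1, -8, 9, -1, so Player 1 commits to D. Subgame-perfect outcome: (D, W) with payoffs (9, 7).

D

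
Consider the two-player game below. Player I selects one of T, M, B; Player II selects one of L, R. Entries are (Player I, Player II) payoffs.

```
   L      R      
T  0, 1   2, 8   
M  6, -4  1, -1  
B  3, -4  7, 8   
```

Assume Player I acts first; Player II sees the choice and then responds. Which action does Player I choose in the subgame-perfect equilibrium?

Work backward from Player II's decision.
- T: Player II compares 1, 8 and picks R; Player I would get 2.
- M: Player II compares -4, -1 and picks R; Player I would get 1.
- B: Player II compares -4, 8 and picks R; Player I would get 7.
Player I's induced payoffs are 2, 1, 7, so Player I commits to B. Subgame-perfect outcome: (B, R) with payoffs (7, 8).

B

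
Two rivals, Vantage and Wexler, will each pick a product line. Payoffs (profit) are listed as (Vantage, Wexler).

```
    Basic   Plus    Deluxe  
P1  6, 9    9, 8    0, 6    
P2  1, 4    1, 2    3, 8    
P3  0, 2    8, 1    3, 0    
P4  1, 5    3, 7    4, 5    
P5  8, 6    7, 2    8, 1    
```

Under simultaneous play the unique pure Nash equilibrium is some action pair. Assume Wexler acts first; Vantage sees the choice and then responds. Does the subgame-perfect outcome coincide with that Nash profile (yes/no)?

Work backward from Vantage's decision.
- Basic → Vantage plays P5 (best of 6, 1, 0, 1, 8); Wexler gets 6.
- Plus → Vantage plays P1 (best of 9, 1, 8, 3, 7); Wexler gets 8.
- Deluxe → Vantage plays P5 (best of 0, 3, 3, 4, 8); Wexler gets 1.
Wexler's induced payoffs are 6, 8, 1, so Wexler commits to Plus. Subgame-perfect outcome: (P1, Plus) with payoffs (9, 8).
Under simultaneous play:
Vantage's best replies: Basic→P5; Plus→P1; Deluxe→P5.
Wexler's best replies: P1→Basic; P2→Deluxe; P3→Basic; P4→Plus; P5→Basic.
The unique mutual best reply is (P5, Basic), giving (8, 6).
Sequential outcome (P1, Plus) differs from the Nash profile (P5, Basic).

no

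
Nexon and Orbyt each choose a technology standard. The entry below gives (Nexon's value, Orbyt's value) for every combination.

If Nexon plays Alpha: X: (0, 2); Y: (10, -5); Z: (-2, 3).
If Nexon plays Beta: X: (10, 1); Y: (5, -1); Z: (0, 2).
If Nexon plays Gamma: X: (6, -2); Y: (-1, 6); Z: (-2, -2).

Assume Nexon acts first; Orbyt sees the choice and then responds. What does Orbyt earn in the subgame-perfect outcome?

2

Orbyt best-responds to each possible Nexon move:
- Alpha: BR = Z, leader payoff -2.
- Beta: BR = Z, leader payoff 0.
- Gamma: BR = Y, leader payoff -1.
Maximizing over -2, 0, -1, Nexon chooses Beta. Subgame-perfect outcome: (Beta, Z) with payoffs (0, 2).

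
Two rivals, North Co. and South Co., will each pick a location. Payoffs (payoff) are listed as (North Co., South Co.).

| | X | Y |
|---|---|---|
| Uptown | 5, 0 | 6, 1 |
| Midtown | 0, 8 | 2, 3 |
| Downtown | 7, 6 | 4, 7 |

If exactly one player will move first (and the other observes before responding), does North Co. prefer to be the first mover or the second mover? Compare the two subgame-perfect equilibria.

If North Co. leads: South Co.'s best replies are Uptown→Y, Midtown→X, Downtown→Y; North Co.'s induced payoffs 6, 0, 4; outcome (Uptown, Y), payoffs (6, 1).
If South Co. leads: North Co.'s best replies are X→Downtown, Y→Uptown; South Co.'s induced payoffs 6, 1; outcome (Downtown, X), payoffs (7, 6).
North Co. gets 6 moving first and 7 moving second, so North Co. prefers to move second.

second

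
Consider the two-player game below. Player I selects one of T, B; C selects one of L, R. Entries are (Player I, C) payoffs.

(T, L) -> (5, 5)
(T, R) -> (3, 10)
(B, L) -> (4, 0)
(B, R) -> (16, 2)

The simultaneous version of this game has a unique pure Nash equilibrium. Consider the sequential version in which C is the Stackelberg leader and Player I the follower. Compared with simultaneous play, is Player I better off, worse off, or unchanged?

worse off

Backward induction with C moving first.
- L: BR = T, leader payoff 5.
- R: BR = B, leader payoff 2.
Among 5, 2, the best is 5 at L. Subgame-perfect outcome: (T, L) with payoffs (5, 5).
For the simultaneous game, intersect best replies.
Player I's best replies: L→T; R→B.
C's best replies: T→R; B→R.
Only (B, R) has each player best-responding; Nash payoffs (16, 2).
Player I earns 5 sequentially versus 16 at the Nash outcome: worse off.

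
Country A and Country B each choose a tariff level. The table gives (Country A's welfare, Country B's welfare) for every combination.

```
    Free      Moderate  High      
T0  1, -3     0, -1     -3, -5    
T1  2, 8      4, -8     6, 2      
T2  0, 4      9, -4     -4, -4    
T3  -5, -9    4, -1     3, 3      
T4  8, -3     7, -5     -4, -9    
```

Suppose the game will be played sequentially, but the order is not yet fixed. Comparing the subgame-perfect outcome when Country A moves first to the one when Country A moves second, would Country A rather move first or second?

first

If Country A leads: Country B's best replies are T0→Moderate, T1→Free, T2→Free, T3→High, T4→Free; Country A's induced payoffs 0, 2, 0, 3, 8; outcome (T4, Free), payoffs (8, -3).
If Country B leads: Country A's best replies are Free→T4, Moderate→T2, High→T1; Country B's induced payoffs -3, -4, 2; outcome (T1, High), payoffs (6, 2).
Country A gets 8 moving first and 6 moving second, so Country A prefers to move first.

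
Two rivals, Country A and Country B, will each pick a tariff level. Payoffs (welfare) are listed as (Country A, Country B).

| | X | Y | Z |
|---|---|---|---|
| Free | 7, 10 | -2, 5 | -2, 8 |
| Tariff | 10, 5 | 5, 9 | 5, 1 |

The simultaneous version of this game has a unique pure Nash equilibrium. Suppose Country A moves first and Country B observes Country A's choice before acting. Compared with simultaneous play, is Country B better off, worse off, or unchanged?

Country B best-responds to each possible Country A move:
- Free → Country B plays X (best of 10, 5, 8); Country A gets 7.
- Tariff → Country B plays Y (best of 5, 9, 1); Country A gets 5.
Maximizing over 7, 5, Country A chooses Free. Subgame-perfect outcome: (Free, X) with payoffs (7, 10).
Under simultaneous play:
Country A's best replies: X→Tariff; Y→Tariff; Z→Tariff.
Country B's best replies: Free→X; Tariff→Y.
The unique mutual best reply is (Tariff, Y), giving (5, 9).
Country B earns 10 sequentially versus 9 at the Nash outcome: better off.

better off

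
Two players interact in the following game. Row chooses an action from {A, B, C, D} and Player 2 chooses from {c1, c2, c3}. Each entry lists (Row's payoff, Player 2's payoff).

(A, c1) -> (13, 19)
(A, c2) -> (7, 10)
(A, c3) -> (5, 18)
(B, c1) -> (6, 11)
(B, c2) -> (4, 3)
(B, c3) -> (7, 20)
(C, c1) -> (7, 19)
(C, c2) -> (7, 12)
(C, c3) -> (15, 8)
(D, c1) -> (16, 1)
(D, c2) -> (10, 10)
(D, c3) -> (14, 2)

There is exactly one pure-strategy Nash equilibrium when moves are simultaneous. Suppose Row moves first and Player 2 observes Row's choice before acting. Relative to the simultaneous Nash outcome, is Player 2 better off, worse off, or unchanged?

better off

Solve by backward induction (Row leads).
- A: BR = c1, leader payoff 13.
- B: BR = c3, leader payoff 7.
- C: BR = c1, leader payoff 7.
- D: BR = c2, leader payoff 10.
Among 13, 7, 7, 10, the best is 13 at A. Subgame-perfect outcome: (A, c1) with payoffs (13, 19).
Under simultaneous play:
Row's best replies: c1→D; c2→D; c3→C.
Player 2's best replies: A→c1; B→c3; C→c1; D→c2.
The unique mutual best reply is (D, c2), giving (10, 10).
Player 2 earns 19 sequentially versus 10 at the Nash outcome: better off.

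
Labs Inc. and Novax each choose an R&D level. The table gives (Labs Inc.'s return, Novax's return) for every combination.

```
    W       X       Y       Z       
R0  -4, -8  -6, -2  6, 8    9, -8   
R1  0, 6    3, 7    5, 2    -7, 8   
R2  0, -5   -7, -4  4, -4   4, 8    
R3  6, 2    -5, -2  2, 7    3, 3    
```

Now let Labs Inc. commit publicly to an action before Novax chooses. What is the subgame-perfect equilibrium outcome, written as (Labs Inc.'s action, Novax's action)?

Backward induction with Labs Inc. moving first.
- R0 → Novax plays Y (best of -8, -2, 8, -8); Labs Inc. gets 6.
- R1 → Novax plays Z (best of 6, 7, 2, 8); Labs Inc. gets -7.
- R2 → Novax plays Z (best of -5, -4, -4, 8); Labs Inc. gets 4.
- R3 → Novax plays Y (best of 2, -2, 7, 3); Labs Inc. gets 2.
Among 6, -7, 4, 2, the best is 6 at R0. Subgame-perfect outcome: (R0, Y) with payoffs (6, 8).

(R0, Y)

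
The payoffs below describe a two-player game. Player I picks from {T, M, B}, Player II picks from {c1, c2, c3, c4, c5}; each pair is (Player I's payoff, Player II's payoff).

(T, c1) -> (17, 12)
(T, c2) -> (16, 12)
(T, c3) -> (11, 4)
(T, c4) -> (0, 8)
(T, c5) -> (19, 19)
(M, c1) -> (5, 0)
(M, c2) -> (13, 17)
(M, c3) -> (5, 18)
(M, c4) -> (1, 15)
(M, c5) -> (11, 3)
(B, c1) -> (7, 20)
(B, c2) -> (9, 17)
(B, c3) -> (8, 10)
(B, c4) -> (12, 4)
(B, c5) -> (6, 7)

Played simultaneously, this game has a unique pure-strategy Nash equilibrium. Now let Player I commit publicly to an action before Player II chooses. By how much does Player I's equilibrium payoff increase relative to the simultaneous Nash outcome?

0

Player II best-responds to each possible Player I move:
- T: BR = c5, leader payoff 19.
- M: BR = c3, leader payoff 5.
- B: BR = c1, leader payoff 7.
Maximizing over 19, 5, 7, Player I chooses T. Subgame-perfect outcome: (T, c5) with payoffs (19, 19).
Now find the simultaneous Nash equilibrium.
Player I's best replies: c1→T; c2→T; c3→T; c4→B; c5→T.
Player II's best replies: T→c5; M→c3; B→c1.
The unique mutual best reply is (T, c5), giving (19, 19).
Player I's commitment gain: 19 − 19 = 0.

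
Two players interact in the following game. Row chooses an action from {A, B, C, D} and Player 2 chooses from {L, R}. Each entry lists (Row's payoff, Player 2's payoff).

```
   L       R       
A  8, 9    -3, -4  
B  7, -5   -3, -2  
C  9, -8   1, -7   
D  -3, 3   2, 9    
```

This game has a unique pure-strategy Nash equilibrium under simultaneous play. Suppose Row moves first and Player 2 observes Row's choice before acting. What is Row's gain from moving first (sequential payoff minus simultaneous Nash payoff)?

Work backward from Player 2's decision.
- A → Player 2 plays L (best of 9, -4); Row gets 8.
- B → Player 2 plays R (best of -5, -2); Row gets -3.
- C → Player 2 plays R (best of -8, -7); Row gets 1.
- D → Player 2 plays R (best of 3, 9); Row gets 2.
Row's induced payoffs are 8, -3, 1, 2, so Row commits to A. Subgame-perfect outcome: (A, L) with payoffs (8, 9).
Now find the simultaneous Nash equilibrium.
Row's best replies: L→C; R→D.
Player 2's best replies: A→L; B→R; C→R; D→R.
Only (D, R) has each player best-responding; Nash payoffs (2, 9).
Row's commitment gain: 8 − 2 = 6.

6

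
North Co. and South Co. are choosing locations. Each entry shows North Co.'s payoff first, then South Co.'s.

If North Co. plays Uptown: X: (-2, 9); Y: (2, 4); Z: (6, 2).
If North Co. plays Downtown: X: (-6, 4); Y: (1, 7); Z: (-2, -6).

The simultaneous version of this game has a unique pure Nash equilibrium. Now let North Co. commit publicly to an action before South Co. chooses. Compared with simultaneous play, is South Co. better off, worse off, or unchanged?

Work backward from South Co.'s decision.
- Uptown → South Co. plays X (best of 9, 4, 2); North Co. gets -2.
- Downtown → South Co. plays Y (best of 4, 7, -6); North Co. gets 1.
North Co.'s induced payoffs are -2, 1, so North Co. commits to Downtown. Subgame-perfect outcome: (Downtown, Y) with payoffs (1, 7).
Under simultaneous play:
North Co.'s best replies: X→Uptown; Y→Uptown; Z→Uptown.
South Co.'s best replies: Uptown→X; Downtown→Y.
The unique mutual best reply is (Uptown, X), giving (-2, 9).
South Co. earns 7 sequentially versus 9 at the Nash outcome: worse off.

worse off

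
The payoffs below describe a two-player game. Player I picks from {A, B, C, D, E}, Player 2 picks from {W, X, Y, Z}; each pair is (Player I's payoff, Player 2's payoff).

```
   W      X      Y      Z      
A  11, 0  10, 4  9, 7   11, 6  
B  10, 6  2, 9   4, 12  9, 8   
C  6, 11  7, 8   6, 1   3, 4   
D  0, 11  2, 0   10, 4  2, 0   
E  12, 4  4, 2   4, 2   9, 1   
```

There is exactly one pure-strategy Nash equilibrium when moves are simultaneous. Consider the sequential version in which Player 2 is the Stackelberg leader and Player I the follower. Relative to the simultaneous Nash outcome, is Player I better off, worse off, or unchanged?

Player I best-responds to each possible Player 2 move:
- W: Player I compares 11, 10, 6, 0, 12 and picks E; Player 2 would get 4.
- X: Player I compares 10, 2, 7, 2, 4 and picks A; Player 2 would get 4.
- Y: Player I compares 9, 4, 6, 10, 4 and picks D; Player 2 would get 4.
- Z: Player I compares 11, 9, 3, 2, 9 and picks A; Player 2 would get 6.
Maximizing over 4, 4, 4, 6, Player 2 chooses Z. Subgame-perfect outcome: (A, Z) with payoffs (11, 6).
Under simultaneous play:
Player I's best replies: W→E; X→A; Y→D; Z→A.
Player 2's best replies: A→Y; B→Y; C→W; D→W; E→W.
Only (E, W) has each player best-responding; Nash payoffs (12, 4).
Player I earns 11 sequentially versus 12 at the Nash outcome: worse off.

worse off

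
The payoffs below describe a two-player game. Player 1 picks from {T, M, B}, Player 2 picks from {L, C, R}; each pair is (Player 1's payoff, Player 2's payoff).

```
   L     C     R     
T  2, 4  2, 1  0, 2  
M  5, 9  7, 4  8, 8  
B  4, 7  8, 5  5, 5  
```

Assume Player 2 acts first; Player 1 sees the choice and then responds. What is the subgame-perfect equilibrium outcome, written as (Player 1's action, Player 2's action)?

Player 1 best-responds to each possible Player 2 move:
- L: Player 1 compares 2, 5, 4 and picks M; Player 2 would get 9.
- C: Player 1 compares 2, 7, 8 and picks B; Player 2 would get 5.
- R: Player 1 compares 0, 8, 5 and picks M; Player 2 would get 8.
Player 2's induced payoffs are 9, 5, 8, so Player 2 commits to L. Subgame-perfect outcome: (M, L) with payoffs (5, 9).

(M, L)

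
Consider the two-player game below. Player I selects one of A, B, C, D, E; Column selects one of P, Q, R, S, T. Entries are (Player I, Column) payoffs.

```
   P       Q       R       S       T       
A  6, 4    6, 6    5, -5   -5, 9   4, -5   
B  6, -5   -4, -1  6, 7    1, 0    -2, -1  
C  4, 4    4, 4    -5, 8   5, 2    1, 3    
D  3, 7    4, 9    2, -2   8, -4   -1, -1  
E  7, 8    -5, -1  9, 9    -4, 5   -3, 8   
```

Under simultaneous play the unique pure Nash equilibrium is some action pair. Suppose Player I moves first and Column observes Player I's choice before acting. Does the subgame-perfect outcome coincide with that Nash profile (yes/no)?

Backward induction with Player I moving first.
- A: Column compares 4, 6, -5, 9, -5 and picks S; Player I would get -5.
- B: Column compares -5, -1, 7, 0, -1 and picks R; Player I would get 6.
- C: Column compares 4, 4, 8, 2, 3 and picks R; Player I would get -5.
- D: Column compares 7, 9, -2, -4, -1 and picks Q; Player I would get 4.
- E: Column compares 8, -1, 9, 5, 8 and picks R; Player I would get 9.
Player I's induced payoffs are -5, 6, -5, 4, 9, so Player I commits to E. Subgame-perfect outcome: (E, R) with payoffs (9, 9).
Under simultaneous play:
Player I's best replies: P→E; Q→A; R→E; S→D; T→A.
Column's best replies: A→S; B→R; C→R; D→Q; E→R.
The unique mutual best reply is (E, R), giving (9, 9).
Sequential outcome (E, R) coincides with the Nash profile (E, R).

yes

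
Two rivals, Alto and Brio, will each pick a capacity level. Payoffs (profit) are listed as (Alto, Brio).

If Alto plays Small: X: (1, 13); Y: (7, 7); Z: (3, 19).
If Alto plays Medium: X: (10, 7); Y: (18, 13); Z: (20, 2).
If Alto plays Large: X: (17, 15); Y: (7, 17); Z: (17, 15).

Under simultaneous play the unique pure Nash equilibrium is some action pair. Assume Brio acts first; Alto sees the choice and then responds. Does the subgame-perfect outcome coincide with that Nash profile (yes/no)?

no

Solve by backward induction (Brio leads).
- X → Alto plays Large (best of 1, 10, 17); Brio gets 15.
- Y → Alto plays Medium (best of 7, 18, 7); Brio gets 13.
- Z → Alto plays Medium (best of 3, 20, 17); Brio gets 2.
Brio's induced payoffs are 15, 13, 2, so Brio commits to X. Subgame-perfect outcome: (Large, X) with payoffs (17, 15).
Under simultaneous play:
Alto's best replies: X→Large; Y→Medium; Z→Medium.
Brio's best replies: Small→Z; Medium→Y; Large→Y.
Only (Medium, Y) has each player best-responding; Nash payoffs (18, 13).
Sequential outcome (Large, X) differs from the Nash profile (Medium, Y).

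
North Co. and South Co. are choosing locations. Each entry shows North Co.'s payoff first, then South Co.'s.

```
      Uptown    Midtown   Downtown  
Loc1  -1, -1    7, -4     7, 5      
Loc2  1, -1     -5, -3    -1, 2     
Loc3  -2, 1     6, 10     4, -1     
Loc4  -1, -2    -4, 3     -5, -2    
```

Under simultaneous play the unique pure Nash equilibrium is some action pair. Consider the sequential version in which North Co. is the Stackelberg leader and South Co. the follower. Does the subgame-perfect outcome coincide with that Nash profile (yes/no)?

yes

South Co. best-responds to each possible North Co. move:
- Loc1: South Co. compares -1, -4, 5 and picks Downtown; North Co. would get 7.
- Loc2: South Co. compares -1, -3, 2 and picks Downtown; North Co. would get -1.
- Loc3: South Co. compares 1, 10, -1 and picks Midtown; North Co. would get 6.
- Loc4: South Co. compares -2, 3, -2 and picks Midtown; North Co. would get -4.
Among 7, -1, 6, -4, the best is 7 at Loc1. Subgame-perfect outcome: (Loc1, Downtown) with payoffs (7, 5).
Now find the simultaneous Nash equilibrium.
North Co.'s best replies: Uptown→Loc2; Midtown→Loc1; Downtown→Loc1.
South Co.'s best replies: Loc1→Downtown; Loc2→Downtown; Loc3→Midtown; Loc4→Midtown.
Only (Loc1, Downtown) has each player best-responding; Nash payoffs (7, 5).
Sequential outcome (Loc1, Downtown) coincides with the Nash profile (Loc1, Downtown).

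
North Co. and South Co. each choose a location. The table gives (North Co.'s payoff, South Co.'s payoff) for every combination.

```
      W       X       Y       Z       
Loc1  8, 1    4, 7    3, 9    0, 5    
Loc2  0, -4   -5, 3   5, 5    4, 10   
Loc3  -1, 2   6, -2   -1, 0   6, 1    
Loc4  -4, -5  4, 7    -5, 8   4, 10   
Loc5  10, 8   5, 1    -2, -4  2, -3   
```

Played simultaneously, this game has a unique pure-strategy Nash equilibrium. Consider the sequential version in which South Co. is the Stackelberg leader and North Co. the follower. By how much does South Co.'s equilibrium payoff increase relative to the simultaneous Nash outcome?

0

North Co. best-responds to each possible South Co. move:
- W → North Co. plays Loc5 (best of 8, 0, -1, -4, 10); South Co. gets 8.
- X → North Co. plays Loc3 (best of 4, -5, 6, 4, 5); South Co. gets -2.
- Y → North Co. plays Loc2 (best of 3, 5, -1, -5, -2); South Co. gets 5.
- Z → North Co. plays Loc3 (best of 0, 4, 6, 4, 2); South Co. gets 1.
Among 8, -2, 5, 1, the best is 8 at W. Subgame-perfect outcome: (Loc5, W) with payoffs (10, 8).
Under simultaneous play:
North Co.'s best replies: W→Loc5; X→Loc3; Y→Loc2; Z→Loc3.
South Co.'s best replies: Loc1→Y; Loc2→Z; Loc3→W; Loc4→Z; Loc5→W.
Only (Loc5, W) has each player best-responding; Nash payoffs (10, 8).
South Co.'s commitment gain: 8 − 8 = 0.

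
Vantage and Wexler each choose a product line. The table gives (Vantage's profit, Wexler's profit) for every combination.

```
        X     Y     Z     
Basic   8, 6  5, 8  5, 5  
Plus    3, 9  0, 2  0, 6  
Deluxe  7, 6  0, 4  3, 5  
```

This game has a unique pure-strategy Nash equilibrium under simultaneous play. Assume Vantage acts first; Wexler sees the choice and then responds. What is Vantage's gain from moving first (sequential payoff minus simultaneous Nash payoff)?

2

Work backward from Wexler's decision.
- Basic: Wexler compares 6, 8, 5 and picks Y; Vantage would get 5.
- Plus: Wexler compares 9, 2, 6 and picks X; Vantage would get 3.
- Deluxe: Wexler compares 6, 4, 5 and picks X; Vantage would get 7.
Vantage's induced payoffs are 5, 3, 7, so Vantage commits to Deluxe. Subgame-perfect outcome: (Deluxe, X) with payoffs (7, 6).
Now find the simultaneous Nash equilibrium.
Vantage's best replies: X→Basic; Y→Basic; Z→Basic.
Wexler's best replies: Basic→Y; Plus→X; Deluxe→X.
The unique mutual best reply is (Basic, Y), giving (5, 8).
Vantage's commitment gain: 7 − 5 = 2.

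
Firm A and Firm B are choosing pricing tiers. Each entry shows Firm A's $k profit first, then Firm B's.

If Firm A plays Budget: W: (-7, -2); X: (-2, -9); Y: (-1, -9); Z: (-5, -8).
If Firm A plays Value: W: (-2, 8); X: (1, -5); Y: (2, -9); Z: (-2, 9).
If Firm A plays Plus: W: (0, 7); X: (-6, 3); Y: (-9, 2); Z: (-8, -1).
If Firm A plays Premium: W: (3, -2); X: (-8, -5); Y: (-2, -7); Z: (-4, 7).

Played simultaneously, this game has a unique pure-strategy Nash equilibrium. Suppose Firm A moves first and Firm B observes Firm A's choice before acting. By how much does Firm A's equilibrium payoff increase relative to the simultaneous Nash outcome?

Backward induction with Firm A moving first.
- Budget: BR = W, leader payoff -7.
- Value: BR = Z, leader payoff -2.
- Plus: BR = W, leader payoff 0.
- Premium: BR = Z, leader payoff -4.
Maximizing over -7, -2, 0, -4, Firm A chooses Plus. Subgame-perfect outcome: (Plus, W) with payoffs (0, 7).
Under simultaneous play:
Firm A's best replies: W→Premium; X→Value; Y→Value; Z→Value.
Firm B's best replies: Budget→W; Value→Z; Plus→W; Premium→Z.
Only (Value, Z) has each player best-responding; Nash payoffs (-2, 9).
Firm A's commitment gain: 0 − -2 = 2.

2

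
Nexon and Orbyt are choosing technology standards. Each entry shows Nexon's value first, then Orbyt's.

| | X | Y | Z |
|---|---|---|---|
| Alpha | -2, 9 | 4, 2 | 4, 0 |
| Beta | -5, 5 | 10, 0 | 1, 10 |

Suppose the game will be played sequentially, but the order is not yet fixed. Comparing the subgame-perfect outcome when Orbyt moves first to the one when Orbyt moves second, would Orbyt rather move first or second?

second

If Nexon leads: Orbyt's best replies are Alpha→X, Beta→Z; Nexon's induced payoffs -2, 1; outcome (Beta, Z), payoffs (1, 10).
If Orbyt leads: Nexon's best replies are X→Alpha, Y→Beta, Z→Alpha; Orbyt's induced payoffs 9, 0, 0; outcome (Alpha, X), payoffs (-2, 9).
Orbyt gets 9 moving first and 10 moving second, so Orbyt prefers to move second.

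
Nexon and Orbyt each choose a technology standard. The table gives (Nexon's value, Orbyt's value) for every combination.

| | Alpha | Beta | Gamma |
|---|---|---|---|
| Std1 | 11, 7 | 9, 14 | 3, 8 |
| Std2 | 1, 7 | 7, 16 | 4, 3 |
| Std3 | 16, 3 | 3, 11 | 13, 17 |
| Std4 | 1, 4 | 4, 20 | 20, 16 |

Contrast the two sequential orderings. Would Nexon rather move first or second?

If Nexon leads: Orbyt's best replies are Std1→Beta, Std2→Beta, Std3→Gamma, Std4→Beta; Nexon's induced payoffs 9, 7, 13, 4; outcome (Std3, Gamma), payoffs (13, 17).
If Orbyt leads: Nexon's best replies are Alpha→Std3, Beta→Std1, Gamma→Std4; Orbyt's induced payoffs 3, 14, 16; outcome (Std4, Gamma), payoffs (20, 16).
Nexon gets 13 moving first and 20 moving second, so Nexon prefers to move second.

second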